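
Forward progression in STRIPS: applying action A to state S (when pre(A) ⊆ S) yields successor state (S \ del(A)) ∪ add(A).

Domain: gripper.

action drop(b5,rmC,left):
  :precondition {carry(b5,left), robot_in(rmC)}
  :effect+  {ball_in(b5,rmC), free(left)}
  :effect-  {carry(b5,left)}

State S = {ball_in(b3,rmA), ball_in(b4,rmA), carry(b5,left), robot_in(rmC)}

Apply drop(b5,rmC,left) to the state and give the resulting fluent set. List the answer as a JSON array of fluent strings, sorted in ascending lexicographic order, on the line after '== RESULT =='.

Compute (S \ del) ∪ add:
  pre ⊆ S: {carry(b5,left), robot_in(rmC)} ⊆ S  — applicable
  S \ del = {ball_in(b3,rmA), ball_in(b4,rmA), robot_in(rmC)}
  ∪ add   = {ball_in(b3,rmA), ball_in(b4,rmA), ball_in(b5,rmC), free(left), robot_in(rmC)}

== RESULT ==
["ball_in(b3,rmA)", "ball_in(b4,rmA)", "ball_in(b5,rmC)", "free(left)", "robot_in(rmC)"]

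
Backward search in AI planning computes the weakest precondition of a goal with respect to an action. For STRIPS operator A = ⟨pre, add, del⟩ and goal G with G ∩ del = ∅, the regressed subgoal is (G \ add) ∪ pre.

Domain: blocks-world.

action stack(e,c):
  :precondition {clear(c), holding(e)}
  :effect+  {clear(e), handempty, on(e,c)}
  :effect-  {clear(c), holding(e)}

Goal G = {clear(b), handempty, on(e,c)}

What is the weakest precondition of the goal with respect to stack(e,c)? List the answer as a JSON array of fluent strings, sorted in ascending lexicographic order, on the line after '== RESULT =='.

Compute (G \ add) ∪ pre:
  G ∩ del = {}  (empty — regression defined)
  G \ add = {clear(b), handempty, on(e,c)} \ {clear(e), handempty, on(e,c)} = {clear(b)}
  ∪ pre   = {clear(b)} ∪ {clear(c), holding(e)}
          = {clear(b), clear(c), holding(e)}

== RESULT ==
["clear(b)", "clear(c)", "holding(e)"]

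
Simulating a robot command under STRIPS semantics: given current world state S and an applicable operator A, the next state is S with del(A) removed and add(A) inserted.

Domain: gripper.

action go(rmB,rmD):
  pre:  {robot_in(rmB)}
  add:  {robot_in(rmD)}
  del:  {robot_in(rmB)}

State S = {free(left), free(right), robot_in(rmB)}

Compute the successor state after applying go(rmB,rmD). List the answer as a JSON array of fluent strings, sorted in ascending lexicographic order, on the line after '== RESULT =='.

Progress:
  pre ⊆ S: {robot_in(rmB)} ⊆ S  — applicable
  S \ del = {free(left), free(right)}
  ∪ add   = {free(left), free(right), robot_in(rmD)}

== RESULT ==
["free(left)", "free(right)", "robot_in(rmD)"]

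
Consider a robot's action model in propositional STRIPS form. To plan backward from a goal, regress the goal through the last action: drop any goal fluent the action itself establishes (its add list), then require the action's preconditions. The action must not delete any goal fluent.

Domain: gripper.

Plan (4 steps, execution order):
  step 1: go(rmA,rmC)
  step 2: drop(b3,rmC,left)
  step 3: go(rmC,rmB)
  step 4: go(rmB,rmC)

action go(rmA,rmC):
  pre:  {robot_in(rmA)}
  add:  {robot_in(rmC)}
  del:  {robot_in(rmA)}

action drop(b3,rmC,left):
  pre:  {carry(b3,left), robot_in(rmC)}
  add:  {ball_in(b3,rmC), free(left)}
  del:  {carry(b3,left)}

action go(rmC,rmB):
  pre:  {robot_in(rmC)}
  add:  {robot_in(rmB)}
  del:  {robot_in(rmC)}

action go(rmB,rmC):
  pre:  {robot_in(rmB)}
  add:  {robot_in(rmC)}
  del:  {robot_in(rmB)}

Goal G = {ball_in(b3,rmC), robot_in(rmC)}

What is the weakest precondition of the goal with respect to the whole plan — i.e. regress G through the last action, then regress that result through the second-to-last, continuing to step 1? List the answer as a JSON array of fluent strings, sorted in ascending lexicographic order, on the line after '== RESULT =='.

Regress step by step:
  through step 4 (go(rmB,rmC)): drop {robot_in(rmC)}, keep {ball_in(b3,rmC)}, require {robot_in(rmB)}
    → {ball_in(b3,rmC), robot_in(rmB)}
  through step 3 (go(rmC,rmB)): drop {robot_in(rmB)}, keep {ball_in(b3,rmC)}, require {robot_in(rmC)}
    → {ball_in(b3,rmC), robot_in(rmC)}
  through step 2 (drop(b3,rmC,left)): drop {ball_in(b3,rmC)}, keep {robot_in(rmC)}, require {carry(b3,left), robot_in(rmC)}
    → {carry(b3,left), robot_in(rmC)}
  through step 1 (go(rmA,rmC)): drop {robot_in(rmC)}, keep {carry(b3,left)}, require {robot_in(rmA)}
    → {carry(b3,left), robot_in(rmA)}

== RESULT ==
["carry(b3,left)", "robot_in(rmA)"]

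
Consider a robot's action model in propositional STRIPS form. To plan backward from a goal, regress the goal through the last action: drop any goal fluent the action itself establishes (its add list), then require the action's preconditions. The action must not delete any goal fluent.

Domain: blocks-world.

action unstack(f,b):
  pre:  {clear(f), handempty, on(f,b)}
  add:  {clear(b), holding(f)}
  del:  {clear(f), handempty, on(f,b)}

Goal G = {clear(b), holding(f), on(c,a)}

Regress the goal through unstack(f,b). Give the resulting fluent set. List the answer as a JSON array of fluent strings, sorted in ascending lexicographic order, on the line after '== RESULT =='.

Regress:
  G ∩ del = {}  (empty — regression defined)
  G \ add = {clear(b), holding(f), on(c,a)} \ {clear(b), holding(f)} = {on(c,a)}
  ∪ pre   = {on(c,a)} ∪ {clear(f), handempty, on(f,b)}
          = {clear(f), handempty, on(c,a), on(f,b)}

== RESULT ==
["clear(f)", "handempty", "on(c,a)", "on(f,b)"]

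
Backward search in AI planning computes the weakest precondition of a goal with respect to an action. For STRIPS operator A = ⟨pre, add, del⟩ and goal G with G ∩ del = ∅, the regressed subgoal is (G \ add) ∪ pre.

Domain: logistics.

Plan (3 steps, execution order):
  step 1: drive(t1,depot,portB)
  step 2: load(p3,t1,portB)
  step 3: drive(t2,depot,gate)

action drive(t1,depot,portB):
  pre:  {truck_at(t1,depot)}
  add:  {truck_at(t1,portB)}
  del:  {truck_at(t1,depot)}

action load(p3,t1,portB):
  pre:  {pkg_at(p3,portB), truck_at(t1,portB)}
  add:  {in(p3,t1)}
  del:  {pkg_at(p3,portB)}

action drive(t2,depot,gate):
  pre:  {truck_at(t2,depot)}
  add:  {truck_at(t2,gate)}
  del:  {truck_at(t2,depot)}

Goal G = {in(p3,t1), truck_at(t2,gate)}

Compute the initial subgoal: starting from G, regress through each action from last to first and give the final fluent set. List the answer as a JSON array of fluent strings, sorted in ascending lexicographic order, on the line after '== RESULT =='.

Work backward from the goal:
  through step 3 (drive(t2,depot,gate)): drop {truck_at(t2,gate)}, keep {in(p3,t1)}, require {truck_at(t2,depot)}
    → {in(p3,t1), truck_at(t2,depot)}
  through step 2 (load(p3,t1,portB)): drop {in(p3,t1)}, keep {truck_at(t2,depot)}, require {pkg_at(p3,portB), truck_at(t1,portB)}
    → {pkg_at(p3,portB), truck_at(t1,portB), truck_at(t2,depot)}
  through step 1 (drive(t1,depot,portB)): drop {truck_at(t1,portB)}, keep {pkg_at(p3,portB), truck_at(t2,depot)}, require {truck_at(t1,depot)}
    → {pkg_at(p3,portB), truck_at(t1,depot), truck_at(t2,depot)}

== RESULT ==
["pkg_at(p3,portB)", "truck_at(t1,depot)", "truck_at(t2,depot)"]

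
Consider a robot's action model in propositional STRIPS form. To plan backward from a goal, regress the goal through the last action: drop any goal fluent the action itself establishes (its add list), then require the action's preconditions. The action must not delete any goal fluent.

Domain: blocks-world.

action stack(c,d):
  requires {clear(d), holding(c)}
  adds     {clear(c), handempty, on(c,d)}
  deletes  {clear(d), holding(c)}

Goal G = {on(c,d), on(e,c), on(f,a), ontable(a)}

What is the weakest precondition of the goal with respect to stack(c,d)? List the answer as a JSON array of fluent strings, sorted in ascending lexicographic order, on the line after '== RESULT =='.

Regress:
  G ∩ del = {}  (empty — regression defined)
  G \ add = {on(c,d), on(e,c), on(f,a), ontable(a)} \ {clear(c), handempty, on(c,d)} = {on(e,c), on(f,a), ontable(a)}
  ∪ pre   = {on(e,c), on(f,a), ontable(a)} ∪ {clear(d), holding(c)}
          = {clear(d), holding(c), on(e,c), on(f,a), ontable(a)}

== RESULT ==
["clear(d)", "holding(c)", "on(e,c)", "on(f,a)", "ontable(a)"]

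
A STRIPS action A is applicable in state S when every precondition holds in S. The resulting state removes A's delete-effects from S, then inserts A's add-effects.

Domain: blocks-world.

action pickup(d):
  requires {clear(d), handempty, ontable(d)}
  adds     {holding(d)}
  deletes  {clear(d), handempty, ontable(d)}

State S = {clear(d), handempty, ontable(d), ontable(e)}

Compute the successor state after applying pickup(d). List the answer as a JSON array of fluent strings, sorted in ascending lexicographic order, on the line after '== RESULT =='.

Progress:
  pre ⊆ S: {clear(d), handempty, ontable(d)} ⊆ S  — applicable
  S \ del = {ontable(e)}
  ∪ add   = {holding(d), ontable(e)}

== RESULT ==
["holding(d)", "ontable(e)"]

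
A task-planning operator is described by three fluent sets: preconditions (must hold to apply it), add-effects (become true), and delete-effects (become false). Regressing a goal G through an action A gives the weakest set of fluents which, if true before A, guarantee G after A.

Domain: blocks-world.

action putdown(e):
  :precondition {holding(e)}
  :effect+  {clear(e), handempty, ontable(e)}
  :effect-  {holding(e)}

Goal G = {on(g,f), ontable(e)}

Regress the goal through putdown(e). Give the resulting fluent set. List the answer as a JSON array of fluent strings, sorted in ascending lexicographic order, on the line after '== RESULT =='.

Compute (G \ add) ∪ pre:
  G ∩ del = {}  (empty — regression defined)
  G \ add = {on(g,f), ontable(e)} \ {clear(e), handempty, ontable(e)} = {on(g,f)}
  ∪ pre   = {on(g,f)} ∪ {holding(e)}
          = {holding(e), on(g,f)}

== RESULT ==
["holding(e)", "on(g,f)"]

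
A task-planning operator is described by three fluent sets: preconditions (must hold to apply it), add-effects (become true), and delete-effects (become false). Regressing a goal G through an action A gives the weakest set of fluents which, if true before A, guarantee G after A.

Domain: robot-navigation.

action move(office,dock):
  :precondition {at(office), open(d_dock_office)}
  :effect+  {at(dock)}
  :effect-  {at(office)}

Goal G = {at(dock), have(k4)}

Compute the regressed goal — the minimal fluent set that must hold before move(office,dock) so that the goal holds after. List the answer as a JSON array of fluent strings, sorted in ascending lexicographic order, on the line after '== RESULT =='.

Compute (G \ add) ∪ pre:
  G ∩ del = {}  (empty — regression defined)
  G \ add = {at(dock), have(k4)} \ {at(dock)} = {have(k4)}
  ∪ pre   = {have(k4)} ∪ {at(office), open(d_dock_office)}
          = {at(office), have(k4), open(d_dock_office)}

== RESULT ==
["at(office)", "have(k4)", "open(d_dock_office)"]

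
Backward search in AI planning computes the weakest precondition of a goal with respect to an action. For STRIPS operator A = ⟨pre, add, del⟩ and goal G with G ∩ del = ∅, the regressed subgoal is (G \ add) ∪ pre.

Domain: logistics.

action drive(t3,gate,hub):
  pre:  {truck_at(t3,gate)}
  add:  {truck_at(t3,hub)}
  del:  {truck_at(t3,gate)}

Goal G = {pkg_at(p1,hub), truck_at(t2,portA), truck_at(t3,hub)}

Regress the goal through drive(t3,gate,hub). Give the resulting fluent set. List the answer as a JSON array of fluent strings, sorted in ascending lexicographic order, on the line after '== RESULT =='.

Compute (G \ add) ∪ pre:
  G ∩ del = {}  (empty — regression defined)
  G \ add = {pkg_at(p1,hub), truck_at(t2,portA), truck_at(t3,hub)} \ {truck_at(t3,hub)} = {pkg_at(p1,hub), truck_at(t2,portA)}
  ∪ pre   = {pkg_at(p1,hub), truck_at(t2,portA)} ∪ {truck_at(t3,gate)}
          = {pkg_at(p1,hub), truck_at(t2,portA), truck_at(t3,gate)}

== RESULT ==
["pkg_at(p1,hub)", "truck_at(t2,portA)", "truck_at(t3,gate)"]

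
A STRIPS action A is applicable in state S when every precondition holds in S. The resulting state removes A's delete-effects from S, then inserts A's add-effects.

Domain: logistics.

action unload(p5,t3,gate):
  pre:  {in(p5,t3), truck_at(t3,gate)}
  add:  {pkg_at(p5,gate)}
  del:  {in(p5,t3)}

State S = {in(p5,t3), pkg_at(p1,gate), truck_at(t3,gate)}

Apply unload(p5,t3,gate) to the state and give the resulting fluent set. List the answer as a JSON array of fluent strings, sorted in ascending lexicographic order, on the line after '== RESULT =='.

Progress:
  pre ⊆ S: {in(p5,t3), truck_at(t3,gate)} ⊆ S  — applicable
  S \ del = {pkg_at(p1,gate), truck_at(t3,gate)}
  ∪ add   = {pkg_at(p1,gate), pkg_at(p5,gate), truck_at(t3,gate)}

== RESULT ==
["pkg_at(p1,gate)", "pkg_at(p5,gate)", "truck_at(t3,gate)"]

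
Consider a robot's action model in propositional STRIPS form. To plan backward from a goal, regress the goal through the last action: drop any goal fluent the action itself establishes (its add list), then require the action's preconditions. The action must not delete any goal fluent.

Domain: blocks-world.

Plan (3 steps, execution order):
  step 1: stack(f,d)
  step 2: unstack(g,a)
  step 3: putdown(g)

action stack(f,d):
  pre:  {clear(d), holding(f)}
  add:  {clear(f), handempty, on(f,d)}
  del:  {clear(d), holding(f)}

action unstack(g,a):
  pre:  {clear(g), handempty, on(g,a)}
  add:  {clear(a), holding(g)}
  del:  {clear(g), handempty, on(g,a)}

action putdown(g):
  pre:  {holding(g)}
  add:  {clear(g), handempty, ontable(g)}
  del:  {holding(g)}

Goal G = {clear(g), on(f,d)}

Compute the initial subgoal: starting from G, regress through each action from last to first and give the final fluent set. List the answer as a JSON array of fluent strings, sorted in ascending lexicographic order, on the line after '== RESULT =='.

Regress step by step:
  through step 3 (putdown(g)): drop {clear(g)}, keep {on(f,d)}, require {holding(g)}
    → {holding(g), on(f,d)}
  through step 2 (unstack(g,a)): drop {holding(g)}, keep {on(f,d)}, require {clear(g), handempty, on(g,a)}
    → {clear(g), handempty, on(f,d), on(g,a)}
  through step 1 (stack(f,d)): drop {handempty, on(f,d)}, keep {clear(g), on(g,a)}, require {clear(d), holding(f)}
    → {clear(d), clear(g), holding(f), on(g,a)}

== RESULT ==
["clear(d)", "clear(g)", "holding(f)", "on(g,a)"]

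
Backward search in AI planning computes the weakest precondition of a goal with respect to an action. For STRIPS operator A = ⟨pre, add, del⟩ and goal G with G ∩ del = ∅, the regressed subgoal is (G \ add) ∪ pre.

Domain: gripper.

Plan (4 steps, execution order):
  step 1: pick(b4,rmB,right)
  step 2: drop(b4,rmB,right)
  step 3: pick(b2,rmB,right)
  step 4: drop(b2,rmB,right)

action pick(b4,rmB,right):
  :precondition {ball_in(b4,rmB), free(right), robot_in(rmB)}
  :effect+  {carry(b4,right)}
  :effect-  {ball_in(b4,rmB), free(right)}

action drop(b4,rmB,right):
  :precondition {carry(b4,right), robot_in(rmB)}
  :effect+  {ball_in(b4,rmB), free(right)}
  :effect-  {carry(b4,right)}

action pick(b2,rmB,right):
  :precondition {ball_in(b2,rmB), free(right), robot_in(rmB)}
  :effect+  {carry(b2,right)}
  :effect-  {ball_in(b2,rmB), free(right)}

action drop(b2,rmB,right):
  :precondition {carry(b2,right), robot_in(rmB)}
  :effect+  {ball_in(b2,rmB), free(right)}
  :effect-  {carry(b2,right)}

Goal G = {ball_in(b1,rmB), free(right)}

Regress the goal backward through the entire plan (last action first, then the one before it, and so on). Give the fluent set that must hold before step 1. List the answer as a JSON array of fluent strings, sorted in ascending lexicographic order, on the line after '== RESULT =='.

Work backward from the goal:
  through step 4 (drop(b2,rmB,right)): drop {free(right)}, keep {ball_in(b1,rmB)}, require {carry(b2,right), robot_in(rmB)}
    → {ball_in(b1,rmB), carry(b2,right), robot_in(rmB)}
  through step 3 (pick(b2,rmB,right)): drop {carry(b2,right)}, keep {ball_in(b1,rmB), robot_in(rmB)}, require {ball_in(b2,rmB), free(right), robot_in(rmB)}
    → {ball_in(b1,rmB), ball_in(b2,rmB), free(right), robot_in(rmB)}
  through step 2 (drop(b4,rmB,right)): drop {free(right)}, keep {ball_in(b1,rmB), ball_in(b2,rmB), robot_in(rmB)}, require {carry(b4,right), robot_in(rmB)}
    → {ball_in(b1,rmB), ball_in(b2,rmB), carry(b4,right), robot_in(rmB)}
  through step 1 (pick(b4,rmB,right)): drop {carry(b4,right)}, keep {ball_in(b1,rmB), ball_in(b2,rmB), robot_in(rmB)}, require {ball_in(b4,rmB), free(right), robot_in(rmB)}
    → {ball_in(b1,rmB), ball_in(b2,rmB), ball_in(b4,rmB), free(right), robot_in(rmB)}

== RESULT ==
["ball_in(b1,rmB)", "ball_in(b2,rmB)", "ball_in(b4,rmB)", "free(right)", "robot_in(rmB)"]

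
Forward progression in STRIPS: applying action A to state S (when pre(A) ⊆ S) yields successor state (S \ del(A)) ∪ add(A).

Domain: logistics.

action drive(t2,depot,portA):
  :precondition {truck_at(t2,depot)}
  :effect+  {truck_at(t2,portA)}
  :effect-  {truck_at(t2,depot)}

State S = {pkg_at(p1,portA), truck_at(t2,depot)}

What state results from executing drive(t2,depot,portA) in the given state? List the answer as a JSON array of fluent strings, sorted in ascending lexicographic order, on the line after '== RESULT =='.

Progress:
  pre ⊆ S: {truck_at(t2,depot)} ⊆ S  — applicable
  S \ del = {pkg_at(p1,portA)}
  ∪ add   = {pkg_at(p1,portA), truck_at(t2,portA)}

== RESULT ==
["pkg_at(p1,portA)", "truck_at(t2,portA)"]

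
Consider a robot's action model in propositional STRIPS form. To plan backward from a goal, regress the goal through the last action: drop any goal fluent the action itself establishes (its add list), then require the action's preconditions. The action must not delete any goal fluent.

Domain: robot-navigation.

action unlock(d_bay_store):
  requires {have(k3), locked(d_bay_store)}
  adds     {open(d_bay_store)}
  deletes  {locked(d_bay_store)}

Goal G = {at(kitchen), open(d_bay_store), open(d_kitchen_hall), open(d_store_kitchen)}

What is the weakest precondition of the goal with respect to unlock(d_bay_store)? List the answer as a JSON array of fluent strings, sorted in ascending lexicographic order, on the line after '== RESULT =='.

Regress:
  G ∩ del = {}  (empty — regression defined)
  G \ add = {at(kitchen), open(d_bay_store), open(d_kitchen_hall), open(d_store_kitchen)} \ {open(d_bay_store)} = {at(kitchen), open(d_kitchen_hall), open(d_store_kitchen)}
  ∪ pre   = {at(kitchen), open(d_kitchen_hall), open(d_store_kitchen)} ∪ {have(k3), locked(d_bay_store)}
          = {at(kitchen), have(k3), locked(d_bay_store), open(d_kitchen_hall), open(d_store_kitchen)}

== RESULT ==
["at(kitchen)", "have(k3)", "locked(d_bay_store)", "open(d_kitchen_hall)", "open(d_store_kitchen)"]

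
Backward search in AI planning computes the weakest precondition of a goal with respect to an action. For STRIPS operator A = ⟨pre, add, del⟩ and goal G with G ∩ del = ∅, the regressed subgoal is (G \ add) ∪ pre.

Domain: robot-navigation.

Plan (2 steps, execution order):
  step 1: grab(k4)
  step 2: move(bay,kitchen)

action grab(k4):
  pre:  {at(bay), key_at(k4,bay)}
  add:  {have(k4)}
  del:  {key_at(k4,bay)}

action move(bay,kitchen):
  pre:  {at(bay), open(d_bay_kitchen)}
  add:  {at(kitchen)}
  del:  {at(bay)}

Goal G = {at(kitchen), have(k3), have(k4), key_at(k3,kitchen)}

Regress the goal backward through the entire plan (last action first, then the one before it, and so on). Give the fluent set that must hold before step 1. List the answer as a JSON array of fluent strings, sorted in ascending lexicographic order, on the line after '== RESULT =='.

Work backward from the goal:
  through step 2 (move(bay,kitchen)): drop {at(kitchen)}, keep {have(k3), have(k4), key_at(k3,kitchen)}, require {at(bay), open(d_bay_kitchen)}
    → {at(bay), have(k3), have(k4), key_at(k3,kitchen), open(d_bay_kitchen)}
  through step 1 (grab(k4)): drop {have(k4)}, keep {at(bay), have(k3), key_at(k3,kitchen), open(d_bay_kitchen)}, require {at(bay), key_at(k4,bay)}
    → {at(bay), have(k3), key_at(k3,kitchen), key_at(k4,bay), open(d_bay_kitchen)}

== RESULT ==
["at(bay)", "have(k3)", "key_at(k3,kitchen)", "key_at(k4,bay)", "open(d_bay_kitchen)"]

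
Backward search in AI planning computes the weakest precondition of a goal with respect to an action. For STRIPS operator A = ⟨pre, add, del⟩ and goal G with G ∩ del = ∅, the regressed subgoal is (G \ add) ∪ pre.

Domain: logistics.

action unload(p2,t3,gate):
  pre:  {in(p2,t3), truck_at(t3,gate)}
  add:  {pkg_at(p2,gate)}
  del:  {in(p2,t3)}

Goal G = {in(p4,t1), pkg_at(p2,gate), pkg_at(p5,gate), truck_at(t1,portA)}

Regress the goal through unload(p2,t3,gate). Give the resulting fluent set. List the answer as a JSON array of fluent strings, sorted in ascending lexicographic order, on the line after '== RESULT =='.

Compute (G \ add) ∪ pre:
  G ∩ del = {}  (empty — regression defined)
  G \ add = {in(p4,t1), pkg_at(p2,gate), pkg_at(p5,gate), truck_at(t1,portA)} \ {pkg_at(p2,gate)} = {in(p4,t1), pkg_at(p5,gate), truck_at(t1,portA)}
  ∪ pre   = {in(p4,t1), pkg_at(p5,gate), truck_at(t1,portA)} ∪ {in(p2,t3), truck_at(t3,gate)}
          = {in(p2,t3), in(p4,t1), pkg_at(p5,gate), truck_at(t1,portA), truck_at(t3,gate)}

== RESULT ==
["in(p2,t3)", "in(p4,t1)", "pkg_at(p5,gate)", "truck_at(t1,portA)", "truck_at(t3,gate)"]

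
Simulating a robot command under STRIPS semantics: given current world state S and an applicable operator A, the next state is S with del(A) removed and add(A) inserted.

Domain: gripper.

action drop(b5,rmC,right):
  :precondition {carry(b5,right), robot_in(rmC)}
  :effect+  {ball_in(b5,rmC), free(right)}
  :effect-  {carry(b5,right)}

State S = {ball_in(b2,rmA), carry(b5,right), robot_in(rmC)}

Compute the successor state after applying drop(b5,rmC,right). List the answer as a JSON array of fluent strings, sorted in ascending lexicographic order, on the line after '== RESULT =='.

Compute (S \ del) ∪ add:
  pre ⊆ S: {carry(b5,right), robot_in(rmC)} ⊆ S  — applicable
  S \ del = {ball_in(b2,rmA), robot_in(rmC)}
  ∪ add   = {ball_in(b2,rmA), ball_in(b5,rmC), free(right), robot_in(rmC)}

== RESULT ==
["ball_in(b2,rmA)", "ball_in(b5,rmC)", "free(right)", "robot_in(rmC)"]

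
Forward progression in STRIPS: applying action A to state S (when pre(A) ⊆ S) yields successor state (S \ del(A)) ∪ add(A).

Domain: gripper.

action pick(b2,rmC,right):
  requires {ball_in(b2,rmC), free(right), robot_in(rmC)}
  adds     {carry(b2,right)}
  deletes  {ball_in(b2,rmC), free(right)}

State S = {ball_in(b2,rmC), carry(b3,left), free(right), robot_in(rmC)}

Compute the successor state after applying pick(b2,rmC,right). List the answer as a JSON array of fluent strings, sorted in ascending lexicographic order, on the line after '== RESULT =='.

Progress:
  pre ⊆ S: {ball_in(b2,rmC), free(right), robot_in(rmC)} ⊆ S  — applicable
  S \ del = {carry(b3,left), robot_in(rmC)}
  ∪ add   = {carry(b2,right), carry(b3,left), robot_in(rmC)}

== RESULT ==
["carry(b2,right)", "carry(b3,left)", "robot_in(rmC)"]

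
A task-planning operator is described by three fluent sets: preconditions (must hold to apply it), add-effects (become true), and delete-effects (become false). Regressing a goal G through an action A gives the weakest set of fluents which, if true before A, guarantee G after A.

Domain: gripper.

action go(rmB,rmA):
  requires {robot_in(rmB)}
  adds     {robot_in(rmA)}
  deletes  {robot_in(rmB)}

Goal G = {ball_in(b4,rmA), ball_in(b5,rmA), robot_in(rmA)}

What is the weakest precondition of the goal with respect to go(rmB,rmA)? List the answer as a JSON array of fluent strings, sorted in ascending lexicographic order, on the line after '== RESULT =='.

Regress:
  G ∩ del = {}  (empty — regression defined)
  G \ add = {ball_in(b4,rmA), ball_in(b5,rmA), robot_in(rmA)} \ {robot_in(rmA)} = {ball_in(b4,rmA), ball_in(b5,rmA)}
  ∪ pre   = {ball_in(b4,rmA), ball_in(b5,rmA)} ∪ {robot_in(rmB)}
          = {ball_in(b4,rmA), ball_in(b5,rmA), robot_in(rmB)}

== RESULT ==
["ball_in(b4,rmA)", "ball_in(b5,rmA)", "robot_in(rmB)"]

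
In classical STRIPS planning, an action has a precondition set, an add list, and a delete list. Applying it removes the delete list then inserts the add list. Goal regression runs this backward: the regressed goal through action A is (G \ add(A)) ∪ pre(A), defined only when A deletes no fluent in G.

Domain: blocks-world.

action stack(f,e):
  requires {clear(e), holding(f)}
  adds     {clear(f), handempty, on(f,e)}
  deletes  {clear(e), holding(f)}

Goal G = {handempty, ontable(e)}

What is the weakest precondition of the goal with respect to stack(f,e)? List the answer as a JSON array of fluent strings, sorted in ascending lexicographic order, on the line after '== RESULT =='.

Compute (G \ add) ∪ pre:
  G ∩ del = {}  (empty — regression defined)
  G \ add = {handempty, ontable(e)} \ {clear(f), handempty, on(f,e)} = {ontable(e)}
  ∪ pre   = {ontable(e)} ∪ {clear(e), holding(f)}
          = {clear(e), holding(f), ontable(e)}

== RESULT ==
["clear(e)", "holding(f)", "ontable(e)"]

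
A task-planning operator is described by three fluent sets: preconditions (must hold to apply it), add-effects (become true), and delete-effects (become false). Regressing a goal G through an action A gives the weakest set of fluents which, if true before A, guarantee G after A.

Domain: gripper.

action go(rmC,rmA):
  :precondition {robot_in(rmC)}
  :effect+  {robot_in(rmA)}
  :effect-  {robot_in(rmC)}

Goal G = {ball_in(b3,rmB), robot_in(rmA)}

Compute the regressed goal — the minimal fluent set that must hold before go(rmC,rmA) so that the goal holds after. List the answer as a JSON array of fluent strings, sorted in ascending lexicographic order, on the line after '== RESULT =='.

Regress:
  G ∩ del = {}  (empty — regression defined)
  G \ add = {ball_in(b3,rmB), robot_in(rmA)} \ {robot_in(rmA)} = {ball_in(b3,rmB)}
  ∪ pre   = {ball_in(b3,rmB)} ∪ {robot_in(rmC)}
          = {ball_in(b3,rmB), robot_in(rmC)}

== RESULT ==
["ball_in(b3,rmB)", "robot_in(rmC)"]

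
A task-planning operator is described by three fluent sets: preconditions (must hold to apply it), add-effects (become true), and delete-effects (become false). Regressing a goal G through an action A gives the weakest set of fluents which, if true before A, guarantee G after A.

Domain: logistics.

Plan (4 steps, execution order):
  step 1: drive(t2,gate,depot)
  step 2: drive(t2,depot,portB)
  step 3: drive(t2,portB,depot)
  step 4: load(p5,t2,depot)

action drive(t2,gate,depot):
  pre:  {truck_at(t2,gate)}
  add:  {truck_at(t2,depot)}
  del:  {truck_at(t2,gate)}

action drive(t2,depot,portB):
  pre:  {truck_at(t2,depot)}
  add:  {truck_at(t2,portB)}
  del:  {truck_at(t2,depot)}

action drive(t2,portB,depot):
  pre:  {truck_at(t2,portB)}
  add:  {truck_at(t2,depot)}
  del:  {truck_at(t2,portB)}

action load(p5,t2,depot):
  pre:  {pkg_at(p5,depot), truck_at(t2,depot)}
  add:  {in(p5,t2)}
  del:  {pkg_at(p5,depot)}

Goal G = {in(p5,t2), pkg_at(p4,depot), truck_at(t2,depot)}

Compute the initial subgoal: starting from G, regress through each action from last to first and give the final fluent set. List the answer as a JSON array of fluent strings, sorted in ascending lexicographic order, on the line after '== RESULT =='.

Regress step by step:
  through step 4 (load(p5,t2,depot)): drop {in(p5,t2)}, keep {pkg_at(p4,depot), truck_at(t2,depot)}, require {pkg_at(p5,depot), truck_at(t2,depot)}
    → {pkg_at(p4,depot), pkg_at(p5,depot), truck_at(t2,depot)}
  through step 3 (drive(t2,portB,depot)): drop {truck_at(t2,depot)}, keep {pkg_at(p4,depot), pkg_at(p5,depot)}, require {truck_at(t2,portB)}
    → {pkg_at(p4,depot), pkg_at(p5,depot), truck_at(t2,portB)}
  through step 2 (drive(t2,depot,portB)): drop {truck_at(t2,portB)}, keep {pkg_at(p4,depot), pkg_at(p5,depot)}, require {truck_at(t2,depot)}
    → {pkg_at(p4,depot), pkg_at(p5,depot), truck_at(t2,depot)}
  through step 1 (drive(t2,gate,depot)): drop {truck_at(t2,depot)}, keep {pkg_at(p4,depot), pkg_at(p5,depot)}, require {truck_at(t2,gate)}
    → {pkg_at(p4,depot), pkg_at(p5,depot), truck_at(t2,gate)}

== RESULT ==
["pkg_at(p4,depot)", "pkg_at(p5,depot)", "truck_at(t2,gate)"]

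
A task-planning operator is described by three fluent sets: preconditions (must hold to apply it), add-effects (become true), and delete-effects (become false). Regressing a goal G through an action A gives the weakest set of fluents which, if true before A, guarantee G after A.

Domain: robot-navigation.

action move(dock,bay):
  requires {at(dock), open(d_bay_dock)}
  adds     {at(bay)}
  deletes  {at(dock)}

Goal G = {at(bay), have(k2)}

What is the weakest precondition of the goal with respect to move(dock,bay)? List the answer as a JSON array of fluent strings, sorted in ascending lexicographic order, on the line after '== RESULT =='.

Compute (G \ add) ∪ pre:
  G ∩ del = {}  (empty — regression defined)
  G \ add = {at(bay), have(k2)} \ {at(bay)} = {have(k2)}
  ∪ pre   = {have(k2)} ∪ {at(dock), open(d_bay_dock)}
          = {at(dock), have(k2), open(d_bay_dock)}

== RESULT ==
["at(dock)", "have(k2)", "open(d_bay_dock)"]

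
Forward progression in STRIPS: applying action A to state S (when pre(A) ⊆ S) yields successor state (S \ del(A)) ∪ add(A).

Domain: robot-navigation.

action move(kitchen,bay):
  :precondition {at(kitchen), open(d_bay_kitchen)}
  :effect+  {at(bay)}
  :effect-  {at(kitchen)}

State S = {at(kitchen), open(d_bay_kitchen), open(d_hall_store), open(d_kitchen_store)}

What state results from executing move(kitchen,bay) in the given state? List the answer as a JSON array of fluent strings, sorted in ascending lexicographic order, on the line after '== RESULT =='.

Compute (S \ del) ∪ add:
  pre ⊆ S: {at(kitchen), open(d_bay_kitchen)} ⊆ S  — applicable
  S \ del = {open(d_bay_kitchen), open(d_hall_store), open(d_kitchen_store)}
  ∪ add   = {at(bay), open(d_bay_kitchen), open(d_hall_store), open(d_kitchen_store)}

== RESULT ==
["at(bay)", "open(d_bay_kitchen)", "open(d_hall_store)", "open(d_kitchen_store)"]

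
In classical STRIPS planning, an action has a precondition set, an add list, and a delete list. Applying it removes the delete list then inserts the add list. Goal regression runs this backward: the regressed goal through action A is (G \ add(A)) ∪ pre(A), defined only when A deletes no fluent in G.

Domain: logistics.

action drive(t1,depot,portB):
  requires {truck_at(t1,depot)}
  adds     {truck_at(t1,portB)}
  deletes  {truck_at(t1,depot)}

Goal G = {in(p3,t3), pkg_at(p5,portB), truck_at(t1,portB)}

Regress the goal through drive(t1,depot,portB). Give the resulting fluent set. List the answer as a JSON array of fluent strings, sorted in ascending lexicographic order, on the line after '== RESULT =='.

Compute (G \ add) ∪ pre:
  G ∩ del = {}  (empty — regression defined)
  G \ add = {in(p3,t3), pkg_at(p5,portB), truck_at(t1,portB)} \ {truck_at(t1,portB)} = {in(p3,t3), pkg_at(p5,portB)}
  ∪ pre   = {in(p3,t3), pkg_at(p5,portB)} ∪ {truck_at(t1,depot)}
          = {in(p3,t3), pkg_at(p5,portB), truck_at(t1,depot)}

== RESULT ==
["in(p3,t3)", "pkg_at(p5,portB)", "truck_at(t1,depot)"]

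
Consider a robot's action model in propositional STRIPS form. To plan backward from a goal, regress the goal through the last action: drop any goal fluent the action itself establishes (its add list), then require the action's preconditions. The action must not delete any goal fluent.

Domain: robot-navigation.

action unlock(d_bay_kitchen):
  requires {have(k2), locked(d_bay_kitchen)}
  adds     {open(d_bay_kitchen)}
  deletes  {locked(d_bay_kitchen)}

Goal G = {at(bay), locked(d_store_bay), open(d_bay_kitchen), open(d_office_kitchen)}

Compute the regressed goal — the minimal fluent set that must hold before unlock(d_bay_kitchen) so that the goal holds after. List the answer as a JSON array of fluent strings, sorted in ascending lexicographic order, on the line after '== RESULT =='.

Regress:
  G ∩ del = {}  (empty — regression defined)
  G \ add = {at(bay), locked(d_store_bay), open(d_bay_kitchen), open(d_office_kitchen)} \ {open(d_bay_kitchen)} = {at(bay), locked(d_store_bay), open(d_office_kitchen)}
  ∪ pre   = {at(bay), locked(d_store_bay), open(d_office_kitchen)} ∪ {have(k2), locked(d_bay_kitchen)}
          = {at(bay), have(k2), locked(d_bay_kitchen), locked(d_store_bay), open(d_office_kitchen)}

== RESULT ==
["at(bay)", "have(k2)", "locked(d_bay_kitchen)", "locked(d_store_bay)", "open(d_office_kitchen)"]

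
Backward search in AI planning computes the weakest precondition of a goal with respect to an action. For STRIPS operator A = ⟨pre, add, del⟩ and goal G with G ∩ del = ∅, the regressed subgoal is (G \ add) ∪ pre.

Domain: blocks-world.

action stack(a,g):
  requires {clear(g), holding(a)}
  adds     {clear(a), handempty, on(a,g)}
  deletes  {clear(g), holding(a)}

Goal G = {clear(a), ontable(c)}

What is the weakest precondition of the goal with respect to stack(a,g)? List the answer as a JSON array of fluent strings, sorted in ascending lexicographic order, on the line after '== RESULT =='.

Compute (G \ add) ∪ pre:
  G ∩ del = {}  (empty — regression defined)
  G \ add = {clear(a), ontable(c)} \ {clear(a), handempty, on(a,g)} = {ontable(c)}
  ∪ pre   = {ontable(c)} ∪ {clear(g), holding(a)}
          = {clear(g), holding(a), ontable(c)}

== RESULT ==
["clear(g)", "holding(a)", "ontable(c)"]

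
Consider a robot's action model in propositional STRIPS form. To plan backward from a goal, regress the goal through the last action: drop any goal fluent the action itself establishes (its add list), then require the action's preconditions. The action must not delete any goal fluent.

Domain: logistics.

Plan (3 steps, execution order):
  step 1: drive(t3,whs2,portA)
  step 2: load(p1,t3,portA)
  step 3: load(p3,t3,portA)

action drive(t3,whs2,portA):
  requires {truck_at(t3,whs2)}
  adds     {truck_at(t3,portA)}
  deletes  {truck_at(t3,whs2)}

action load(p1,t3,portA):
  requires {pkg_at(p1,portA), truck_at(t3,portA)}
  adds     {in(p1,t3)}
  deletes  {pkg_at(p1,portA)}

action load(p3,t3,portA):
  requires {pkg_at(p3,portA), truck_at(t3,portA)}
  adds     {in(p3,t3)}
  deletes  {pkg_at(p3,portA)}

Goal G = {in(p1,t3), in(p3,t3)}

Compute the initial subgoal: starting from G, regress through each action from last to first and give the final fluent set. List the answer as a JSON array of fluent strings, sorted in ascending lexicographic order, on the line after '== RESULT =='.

Regress step by step:
  through step 3 (load(p3,t3,portA)): drop {in(p3,t3)}, keep {in(p1,t3)}, require {pkg_at(p3,portA), truck_at(t3,portA)}
    → {in(p1,t3), pkg_at(p3,portA), truck_at(t3,portA)}
  through step 2 (load(p1,t3,portA)): drop {in(p1,t3)}, keep {pkg_at(p3,portA), truck_at(t3,portA)}, require {pkg_at(p1,portA), truck_at(t3,portA)}
    → {pkg_at(p1,portA), pkg_at(p3,portA), truck_at(t3,portA)}
  through step 1 (drive(t3,whs2,portA)): drop {truck_at(t3,portA)}, keep {pkg_at(p1,portA), pkg_at(p3,portA)}, require {truck_at(t3,whs2)}
    → {pkg_at(p1,portA), pkg_at(p3,portA), truck_at(t3,whs2)}

== RESULT ==
["pkg_at(p1,portA)", "pkg_at(p3,portA)", "truck_at(t3,whs2)"]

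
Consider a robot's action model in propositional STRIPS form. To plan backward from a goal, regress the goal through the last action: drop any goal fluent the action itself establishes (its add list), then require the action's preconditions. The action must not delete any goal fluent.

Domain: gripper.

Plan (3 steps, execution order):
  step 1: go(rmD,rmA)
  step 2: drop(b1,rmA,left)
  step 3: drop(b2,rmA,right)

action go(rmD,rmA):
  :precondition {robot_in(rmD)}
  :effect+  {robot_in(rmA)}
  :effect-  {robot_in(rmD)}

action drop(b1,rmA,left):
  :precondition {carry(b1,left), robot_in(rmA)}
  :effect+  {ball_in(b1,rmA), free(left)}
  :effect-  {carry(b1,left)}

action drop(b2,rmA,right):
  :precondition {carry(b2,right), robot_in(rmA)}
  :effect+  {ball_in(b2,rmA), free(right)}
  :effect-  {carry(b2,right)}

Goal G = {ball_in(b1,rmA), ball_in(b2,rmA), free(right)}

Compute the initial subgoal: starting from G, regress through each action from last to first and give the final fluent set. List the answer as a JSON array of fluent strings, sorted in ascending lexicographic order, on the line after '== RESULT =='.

Work backward from the goal:
  through step 3 (drop(b2,rmA,right)): drop {ball_in(b2,rmA), free(right)}, keep {ball_in(b1,rmA)}, require {carry(b2,right), robot_in(rmA)}
    → {ball_in(b1,rmA), carry(b2,right), robot_in(rmA)}
  through step 2 (drop(b1,rmA,left)): drop {ball_in(b1,rmA)}, keep {carry(b2,right), robot_in(rmA)}, require {carry(b1,left), robot_in(rmA)}
    → {carry(b1,left), carry(b2,right), robot_in(rmA)}
  through step 1 (go(rmD,rmA)): drop {robot_in(rmA)}, keep {carry(b1,left), carry(b2,right)}, require {robot_in(rmD)}
    → {carry(b1,left), carry(b2,right), robot_in(rmD)}

== RESULT ==
["carry(b1,left)", "carry(b2,right)", "robot_in(rmD)"]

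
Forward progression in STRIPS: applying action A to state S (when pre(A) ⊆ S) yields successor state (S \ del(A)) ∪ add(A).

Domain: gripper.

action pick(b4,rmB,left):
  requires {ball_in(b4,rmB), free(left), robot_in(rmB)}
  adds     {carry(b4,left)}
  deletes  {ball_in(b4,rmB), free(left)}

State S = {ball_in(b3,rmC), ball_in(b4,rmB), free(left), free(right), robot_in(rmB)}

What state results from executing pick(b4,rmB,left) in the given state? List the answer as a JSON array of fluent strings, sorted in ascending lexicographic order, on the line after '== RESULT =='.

Progress:
  pre ⊆ S: {ball_in(b4,rmB), free(left), robot_in(rmB)} ⊆ S  — applicable
  S \ del = {ball_in(b3,rmC), free(right), robot_in(rmB)}
  ∪ add   = {ball_in(b3,rmC), carry(b4,left), free(right), robot_in(rmB)}

== RESULT ==
["ball_in(b3,rmC)", "carry(b4,left)", "free(right)", "robot_in(rmB)"]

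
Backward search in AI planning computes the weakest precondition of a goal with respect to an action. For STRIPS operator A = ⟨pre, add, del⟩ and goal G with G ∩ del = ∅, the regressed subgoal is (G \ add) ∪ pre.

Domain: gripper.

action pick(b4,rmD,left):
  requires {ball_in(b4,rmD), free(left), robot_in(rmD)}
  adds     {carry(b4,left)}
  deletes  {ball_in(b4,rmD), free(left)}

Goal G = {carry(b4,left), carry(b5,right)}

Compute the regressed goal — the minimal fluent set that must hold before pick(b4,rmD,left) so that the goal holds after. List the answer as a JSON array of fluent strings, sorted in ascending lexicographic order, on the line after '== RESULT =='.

Compute (G \ add) ∪ pre:
  G ∩ del = {}  (empty — regression defined)
  G \ add = {carry(b4,left), carry(b5,right)} \ {carry(b4,left)} = {carry(b5,right)}
  ∪ pre   = {carry(b5,right)} ∪ {ball_in(b4,rmD), free(left), robot_in(rmD)}
          = {ball_in(b4,rmD), carry(b5,right), free(left), robot_in(rmD)}

== RESULT ==
["ball_in(b4,rmD)", "carry(b5,right)", "free(left)", "robot_in(rmD)"]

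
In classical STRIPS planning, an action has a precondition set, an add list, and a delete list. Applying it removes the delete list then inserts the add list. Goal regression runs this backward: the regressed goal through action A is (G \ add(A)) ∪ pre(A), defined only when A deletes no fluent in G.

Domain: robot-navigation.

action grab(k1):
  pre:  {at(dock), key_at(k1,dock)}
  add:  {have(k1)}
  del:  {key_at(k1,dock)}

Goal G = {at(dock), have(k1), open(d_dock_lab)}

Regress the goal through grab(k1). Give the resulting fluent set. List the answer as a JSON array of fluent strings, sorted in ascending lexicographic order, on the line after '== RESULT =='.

Compute (G \ add) ∪ pre:
  G ∩ del = {}  (empty — regression defined)
  G \ add = {at(dock), have(k1), open(d_dock_lab)} \ {have(k1)} = {at(dock), open(d_dock_lab)}
  ∪ pre   = {at(dock), open(d_dock_lab)} ∪ {at(dock), key_at(k1,dock)}
          = {at(dock), key_at(k1,dock), open(d_dock_lab)}

== RESULT ==
["at(dock)", "key_at(k1,dock)", "open(d_dock_lab)"]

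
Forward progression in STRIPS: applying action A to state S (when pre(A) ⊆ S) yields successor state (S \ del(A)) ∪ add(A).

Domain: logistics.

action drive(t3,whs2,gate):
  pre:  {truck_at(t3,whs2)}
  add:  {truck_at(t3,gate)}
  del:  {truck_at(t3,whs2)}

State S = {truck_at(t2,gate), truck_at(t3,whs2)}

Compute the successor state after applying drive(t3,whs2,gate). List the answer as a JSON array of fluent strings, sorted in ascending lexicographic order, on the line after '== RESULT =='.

Progress:
  pre ⊆ S: {truck_at(t3,whs2)} ⊆ S  — applicable
  S \ del = {truck_at(t2,gate)}
  ∪ add   = {truck_at(t2,gate), truck_at(t3,gate)}

== RESULT ==
["truck_at(t2,gate)", "truck_at(t3,gate)"]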